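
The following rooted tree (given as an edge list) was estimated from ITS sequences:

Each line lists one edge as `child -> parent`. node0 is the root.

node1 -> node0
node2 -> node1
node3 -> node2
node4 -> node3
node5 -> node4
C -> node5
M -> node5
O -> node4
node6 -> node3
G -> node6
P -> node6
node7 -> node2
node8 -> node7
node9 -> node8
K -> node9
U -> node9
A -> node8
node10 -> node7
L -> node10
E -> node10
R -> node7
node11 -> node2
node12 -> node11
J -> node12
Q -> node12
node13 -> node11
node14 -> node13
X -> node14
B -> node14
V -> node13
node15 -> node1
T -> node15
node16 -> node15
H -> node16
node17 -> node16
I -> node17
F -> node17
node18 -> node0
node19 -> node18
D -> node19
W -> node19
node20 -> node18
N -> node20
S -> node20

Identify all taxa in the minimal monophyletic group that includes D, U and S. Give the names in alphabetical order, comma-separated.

Tracing D: it sits inside (D,W).
Tracing U: it sits inside (K,U).
Tracing S: it sits inside (N,S).
The smallest clade enclosing all 3 is the whole tree (their MRCA is the root), so the answer is all 24 tips in alphabetical order.

A, B, C, D, E, F, G, H, I, J, K, L, M, N, O, P, Q, R, S, T, U, V, W, X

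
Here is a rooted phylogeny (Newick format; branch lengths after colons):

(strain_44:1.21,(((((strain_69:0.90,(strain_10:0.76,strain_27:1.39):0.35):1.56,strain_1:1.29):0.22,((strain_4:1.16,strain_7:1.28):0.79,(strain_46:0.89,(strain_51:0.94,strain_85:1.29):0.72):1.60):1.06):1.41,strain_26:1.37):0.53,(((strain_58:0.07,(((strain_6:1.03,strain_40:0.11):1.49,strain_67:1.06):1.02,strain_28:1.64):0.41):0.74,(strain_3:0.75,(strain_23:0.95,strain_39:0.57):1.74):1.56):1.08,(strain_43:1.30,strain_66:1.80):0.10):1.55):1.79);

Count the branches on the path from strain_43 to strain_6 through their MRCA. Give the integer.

8

The MRCA of strain_43 and strain_6 is the node subtending (((strain_58,(((strain_6,strain_40),strain_67),strain_28)),(strain_3,(strain_23,strain_39))),(strain_43,strain_66)).
From strain_43 up to that node: 2 branches. From strain_6 up to the same node: 6 branches. Total: 2 + 6 = 8.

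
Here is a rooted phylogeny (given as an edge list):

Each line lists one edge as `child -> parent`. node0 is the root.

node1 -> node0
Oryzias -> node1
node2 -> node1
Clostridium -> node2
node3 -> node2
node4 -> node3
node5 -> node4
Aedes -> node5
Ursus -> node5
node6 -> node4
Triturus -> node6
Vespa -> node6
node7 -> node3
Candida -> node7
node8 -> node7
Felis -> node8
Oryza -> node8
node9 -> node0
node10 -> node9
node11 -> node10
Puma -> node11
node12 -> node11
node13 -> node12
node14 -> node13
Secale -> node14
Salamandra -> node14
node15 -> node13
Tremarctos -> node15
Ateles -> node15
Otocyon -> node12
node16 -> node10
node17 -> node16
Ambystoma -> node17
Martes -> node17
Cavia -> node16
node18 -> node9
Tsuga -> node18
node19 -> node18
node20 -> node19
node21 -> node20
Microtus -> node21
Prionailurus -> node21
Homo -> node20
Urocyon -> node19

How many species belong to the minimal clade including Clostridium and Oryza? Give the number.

The MRCA of Clostridium and Oryza is the node subtending (Clostridium,(((Aedes,Ursus),(Triturus,Vespa)),(Candida,(Felis,Oryza)))).
That clade contains 8 terminal taxa: Aedes, Candida, Clostridium, Felis, Oryza, Triturus, Ursus, Vespa.

8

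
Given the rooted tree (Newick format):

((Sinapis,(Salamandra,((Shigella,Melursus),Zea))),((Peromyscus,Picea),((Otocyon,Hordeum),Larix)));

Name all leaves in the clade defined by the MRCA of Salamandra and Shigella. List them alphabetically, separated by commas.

Tracing Salamandra: it sits inside (Salamandra,((Shigella,Melursus),Zea)).
Tracing Shigella: it sits inside (Shigella,Melursus).
The smallest clade enclosing both is (Salamandra,((Shigella,Melursus),Zea)); the answer is its 4 terminal taxa in alphabetical order.

Melursus, Salamandra, Shigella, Zea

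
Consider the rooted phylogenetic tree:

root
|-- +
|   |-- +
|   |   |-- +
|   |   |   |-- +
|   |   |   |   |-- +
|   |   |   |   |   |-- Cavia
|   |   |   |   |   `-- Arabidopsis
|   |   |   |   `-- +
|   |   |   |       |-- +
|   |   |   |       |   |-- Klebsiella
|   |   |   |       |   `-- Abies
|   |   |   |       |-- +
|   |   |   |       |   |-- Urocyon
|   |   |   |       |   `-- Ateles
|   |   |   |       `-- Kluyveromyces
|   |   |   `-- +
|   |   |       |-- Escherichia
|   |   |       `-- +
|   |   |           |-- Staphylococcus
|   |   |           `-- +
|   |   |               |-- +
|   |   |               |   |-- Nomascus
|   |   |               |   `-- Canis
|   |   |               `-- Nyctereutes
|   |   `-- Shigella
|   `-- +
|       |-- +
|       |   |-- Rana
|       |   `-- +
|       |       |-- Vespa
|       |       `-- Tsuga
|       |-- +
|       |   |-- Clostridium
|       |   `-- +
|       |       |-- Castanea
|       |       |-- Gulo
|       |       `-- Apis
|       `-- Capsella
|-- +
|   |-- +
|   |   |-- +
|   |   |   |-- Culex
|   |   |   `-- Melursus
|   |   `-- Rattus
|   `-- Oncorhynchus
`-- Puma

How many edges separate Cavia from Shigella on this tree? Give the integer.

5

The MRCA of Cavia and Shigella is the node subtending ((((Cavia,Arabidopsis),((Klebsiella,Abies),(Urocyon,Ateles),Kluyveromyces)),(Escherichia,(Staphylococcus,((Nomascus,Canis),Nyctereutes)))),Shigella).
From Cavia up to that node: 4 branches. From Shigella up to the same node: 1 branch. Total: 4 + 1 = 5.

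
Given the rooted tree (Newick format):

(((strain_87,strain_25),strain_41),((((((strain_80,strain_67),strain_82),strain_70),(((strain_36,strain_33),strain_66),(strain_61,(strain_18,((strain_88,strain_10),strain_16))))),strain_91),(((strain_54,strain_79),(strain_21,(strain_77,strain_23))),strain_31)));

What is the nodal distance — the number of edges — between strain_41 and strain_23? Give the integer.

8

The MRCA of strain_41 and strain_23 is the root of the tree.
From strain_41 up to that node: 2 branches. From strain_23 up to the same node: 6 branches. Total: 2 + 6 = 8.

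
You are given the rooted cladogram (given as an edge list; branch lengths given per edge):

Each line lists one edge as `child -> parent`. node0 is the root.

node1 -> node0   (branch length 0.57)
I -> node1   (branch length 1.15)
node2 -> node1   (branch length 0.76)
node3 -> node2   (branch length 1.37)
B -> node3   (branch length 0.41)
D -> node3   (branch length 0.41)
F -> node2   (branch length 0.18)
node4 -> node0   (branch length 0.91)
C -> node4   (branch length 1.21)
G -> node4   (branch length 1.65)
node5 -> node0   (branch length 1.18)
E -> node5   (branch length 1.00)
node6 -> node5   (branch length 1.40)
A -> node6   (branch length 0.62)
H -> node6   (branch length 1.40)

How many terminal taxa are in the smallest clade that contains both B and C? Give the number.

9

The MRCA of B and C is the root, so the clade is the entire tree.
That clade contains 9 terminal taxa: A, B, C, D, E, F, G, H, I.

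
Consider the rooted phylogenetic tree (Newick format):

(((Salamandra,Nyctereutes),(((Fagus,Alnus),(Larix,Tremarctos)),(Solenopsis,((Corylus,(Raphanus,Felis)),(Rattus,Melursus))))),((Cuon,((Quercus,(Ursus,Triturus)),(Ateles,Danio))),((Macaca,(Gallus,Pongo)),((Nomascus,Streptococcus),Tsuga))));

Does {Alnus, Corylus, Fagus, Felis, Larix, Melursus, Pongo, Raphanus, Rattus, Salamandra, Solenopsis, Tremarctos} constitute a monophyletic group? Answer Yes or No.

The MRCA of the listed taxa is the root, so the smallest clade containing them is the whole tree.
That clade also contains Ateles, Cuon, Danio, Gallus, Macaca, Nomascus, Nyctereutes, Quercus, Streptococcus, Triturus, Tsuga, Ursus, which are not in the proposed group, so the group is not monophyletic.

No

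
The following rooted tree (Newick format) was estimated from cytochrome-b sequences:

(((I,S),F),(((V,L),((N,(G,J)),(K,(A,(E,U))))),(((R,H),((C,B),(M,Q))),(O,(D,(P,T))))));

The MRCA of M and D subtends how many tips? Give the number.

The MRCA of M and D is the node subtending (((R,H),((C,B),(M,Q))),(O,(D,(P,T)))).
That clade contains 10 terminal taxa: B, C, D, H, M, O, P, Q, R, T.

10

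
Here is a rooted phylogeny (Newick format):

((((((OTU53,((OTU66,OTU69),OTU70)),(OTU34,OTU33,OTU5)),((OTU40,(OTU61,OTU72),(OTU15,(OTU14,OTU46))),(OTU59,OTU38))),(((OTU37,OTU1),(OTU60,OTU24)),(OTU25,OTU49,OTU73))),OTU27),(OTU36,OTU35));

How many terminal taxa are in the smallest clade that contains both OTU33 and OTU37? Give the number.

22

The MRCA of OTU33 and OTU37 is the node subtending ((((OTU53,((OTU66,OTU69),OTU70)),(OTU34,OTU33,OTU5)),((OTU40,(OTU61,OTU72),(OTU15,(OTU14,OTU46))),(OTU59,OTU38))),(((OTU37,OTU1),(OTU60,OTU24)),(OTU25,OTU49,OTU73))).
That clade contains 22 terminal taxa: OTU1, OTU14, OTU15, OTU24, OTU25, OTU33, OTU34, OTU37, OTU38, OTU40, OTU46, OTU49, OTU5, OTU53, OTU59, OTU60, OTU61, OTU66, OTU69, OTU70, OTU72, OTU73.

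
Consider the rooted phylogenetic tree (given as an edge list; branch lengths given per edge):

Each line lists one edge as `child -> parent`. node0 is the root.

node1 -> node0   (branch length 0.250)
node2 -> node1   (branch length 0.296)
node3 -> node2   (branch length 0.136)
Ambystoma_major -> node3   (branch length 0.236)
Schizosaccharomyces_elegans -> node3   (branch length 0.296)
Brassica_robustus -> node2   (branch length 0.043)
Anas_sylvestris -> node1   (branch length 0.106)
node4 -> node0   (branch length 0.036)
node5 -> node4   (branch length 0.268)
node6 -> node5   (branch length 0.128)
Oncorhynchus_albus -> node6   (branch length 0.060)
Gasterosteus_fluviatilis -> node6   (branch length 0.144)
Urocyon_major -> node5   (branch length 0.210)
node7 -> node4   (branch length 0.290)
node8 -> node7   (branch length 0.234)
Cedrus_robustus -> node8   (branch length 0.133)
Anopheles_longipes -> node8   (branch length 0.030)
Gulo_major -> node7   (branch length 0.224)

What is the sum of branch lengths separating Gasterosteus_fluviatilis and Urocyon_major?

0.482

The path runs Gasterosteus_fluviatilis → … → MRCA → … → Urocyon_major; the MRCA is the node subtending ((Oncorhynchus_albus,Gasterosteus_fluviatilis),Urocyon_major).
Branch lengths along that path: 0.144 + 0.128 + 0.210 = 0.482.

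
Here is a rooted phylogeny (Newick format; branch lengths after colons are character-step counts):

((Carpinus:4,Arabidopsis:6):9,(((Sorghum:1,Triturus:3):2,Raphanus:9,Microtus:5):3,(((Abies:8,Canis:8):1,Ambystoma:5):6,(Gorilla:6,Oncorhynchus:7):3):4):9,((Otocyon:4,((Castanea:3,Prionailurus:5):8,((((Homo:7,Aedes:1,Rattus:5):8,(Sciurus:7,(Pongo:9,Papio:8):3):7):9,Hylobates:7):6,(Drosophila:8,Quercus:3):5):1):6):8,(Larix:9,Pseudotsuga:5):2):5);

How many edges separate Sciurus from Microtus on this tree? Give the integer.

The MRCA of Sciurus and Microtus is the root of the tree.
From Sciurus up to that node: 8 branches. From Microtus up to the same node: 3 branches. Total: 8 + 3 = 11.

11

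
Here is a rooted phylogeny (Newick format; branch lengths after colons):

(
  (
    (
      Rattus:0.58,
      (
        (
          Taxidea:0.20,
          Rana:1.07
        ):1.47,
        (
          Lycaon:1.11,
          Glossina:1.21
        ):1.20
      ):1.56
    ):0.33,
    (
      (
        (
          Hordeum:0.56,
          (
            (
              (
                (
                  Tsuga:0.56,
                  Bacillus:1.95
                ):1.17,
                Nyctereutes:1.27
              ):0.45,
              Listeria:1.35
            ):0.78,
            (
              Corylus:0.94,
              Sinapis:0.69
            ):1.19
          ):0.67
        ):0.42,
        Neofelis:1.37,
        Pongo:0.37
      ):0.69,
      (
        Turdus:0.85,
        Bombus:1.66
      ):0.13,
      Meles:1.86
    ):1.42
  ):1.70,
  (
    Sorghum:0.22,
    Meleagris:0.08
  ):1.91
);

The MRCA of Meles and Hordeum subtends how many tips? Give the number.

The MRCA of Meles and Hordeum is the node subtending (((Hordeum,((((Tsuga,Bacillus),Nyctereutes),Listeria),(Corylus,Sinapis))),Neofelis,Pongo),(Turdus,Bombus),Meles).
That clade contains 12 terminal taxa: Bacillus, Bombus, Corylus, Hordeum, Listeria, Meles, Neofelis, Nyctereutes, Pongo, Sinapis, Tsuga, Turdus.

12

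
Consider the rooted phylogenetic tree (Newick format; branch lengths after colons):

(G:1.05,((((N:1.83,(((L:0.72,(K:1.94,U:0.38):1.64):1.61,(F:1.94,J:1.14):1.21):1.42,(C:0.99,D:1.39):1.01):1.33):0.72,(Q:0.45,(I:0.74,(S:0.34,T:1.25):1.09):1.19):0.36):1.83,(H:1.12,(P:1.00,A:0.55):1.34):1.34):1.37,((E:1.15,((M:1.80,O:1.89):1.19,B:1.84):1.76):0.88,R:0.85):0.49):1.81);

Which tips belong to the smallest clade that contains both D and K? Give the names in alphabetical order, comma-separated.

C, D, F, J, K, L, U

Tracing D: it sits inside (C,D).
Tracing K: it sits inside (K,U).
The smallest clade enclosing both is (((L,(K,U)),(F,J)),(C,D)); the answer is its 7 terminal taxa in alphabetical order.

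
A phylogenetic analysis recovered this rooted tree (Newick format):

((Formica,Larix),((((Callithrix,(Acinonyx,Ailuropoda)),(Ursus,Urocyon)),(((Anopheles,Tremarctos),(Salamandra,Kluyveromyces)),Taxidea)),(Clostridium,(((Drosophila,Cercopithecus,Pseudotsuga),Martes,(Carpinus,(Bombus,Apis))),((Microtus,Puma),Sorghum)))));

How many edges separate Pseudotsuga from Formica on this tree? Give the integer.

The MRCA of Pseudotsuga and Formica is the root of the tree.
From Pseudotsuga up to that node: 6 branches. From Formica up to the same node: 2 branches. Total: 6 + 2 = 8.

8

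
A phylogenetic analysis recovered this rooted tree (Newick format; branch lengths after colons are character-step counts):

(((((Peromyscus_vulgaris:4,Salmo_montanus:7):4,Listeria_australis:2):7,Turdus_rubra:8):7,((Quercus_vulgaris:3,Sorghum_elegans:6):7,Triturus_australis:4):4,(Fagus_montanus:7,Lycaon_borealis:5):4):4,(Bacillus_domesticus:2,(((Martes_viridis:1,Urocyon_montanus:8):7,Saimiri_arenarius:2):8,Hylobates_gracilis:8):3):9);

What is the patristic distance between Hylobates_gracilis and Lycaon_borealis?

33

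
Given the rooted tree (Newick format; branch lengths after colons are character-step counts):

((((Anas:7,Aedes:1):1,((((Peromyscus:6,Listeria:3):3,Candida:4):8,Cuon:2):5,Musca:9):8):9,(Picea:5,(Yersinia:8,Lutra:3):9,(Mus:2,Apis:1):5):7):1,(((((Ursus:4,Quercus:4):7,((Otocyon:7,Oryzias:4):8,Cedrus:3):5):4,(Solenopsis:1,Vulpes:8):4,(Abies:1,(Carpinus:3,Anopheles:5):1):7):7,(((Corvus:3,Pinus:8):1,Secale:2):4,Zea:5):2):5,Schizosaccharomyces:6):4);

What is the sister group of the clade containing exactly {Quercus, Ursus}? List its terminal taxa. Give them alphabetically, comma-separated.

The clade containing exactly {Quercus, Ursus} attaches to the tree at the node subtending ((Ursus,Quercus),((Otocyon,Oryzias),Cedrus)).
The other lineage descending from that same node — the sister group — is ((Otocyon,Oryzias),Cedrus); its 3 tips in alphabetical order are the answer.

Cedrus, Oryzias, Otocyon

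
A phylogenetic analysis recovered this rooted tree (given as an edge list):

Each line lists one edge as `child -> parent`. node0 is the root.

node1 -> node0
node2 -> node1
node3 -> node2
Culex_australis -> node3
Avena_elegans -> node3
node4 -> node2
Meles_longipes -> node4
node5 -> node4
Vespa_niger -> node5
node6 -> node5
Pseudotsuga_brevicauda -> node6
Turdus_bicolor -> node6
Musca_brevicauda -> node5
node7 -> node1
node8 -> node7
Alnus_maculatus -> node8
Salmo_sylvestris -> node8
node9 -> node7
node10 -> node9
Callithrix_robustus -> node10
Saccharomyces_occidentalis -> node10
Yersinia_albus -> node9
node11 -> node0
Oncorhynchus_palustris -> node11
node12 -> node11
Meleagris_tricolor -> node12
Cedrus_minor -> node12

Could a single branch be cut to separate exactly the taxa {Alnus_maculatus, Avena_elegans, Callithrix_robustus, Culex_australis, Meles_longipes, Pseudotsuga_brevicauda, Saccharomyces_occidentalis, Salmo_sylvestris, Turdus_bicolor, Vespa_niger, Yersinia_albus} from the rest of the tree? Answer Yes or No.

No

The MRCA of the listed taxa subtends (((Culex_australis,Avena_elegans),(Meles_longipes,(Vespa_niger,(Pseudotsuga_brevicauda,Turdus_bicolor),Musca_brevicauda))),((Alnus_maculatus,Salmo_sylvestris),((Callithrix_robustus,Saccharomyces_occidentalis),Yersinia_albus))).
That clade also contains Musca_brevicauda, which is not in the proposed group, so the group is not monophyletic.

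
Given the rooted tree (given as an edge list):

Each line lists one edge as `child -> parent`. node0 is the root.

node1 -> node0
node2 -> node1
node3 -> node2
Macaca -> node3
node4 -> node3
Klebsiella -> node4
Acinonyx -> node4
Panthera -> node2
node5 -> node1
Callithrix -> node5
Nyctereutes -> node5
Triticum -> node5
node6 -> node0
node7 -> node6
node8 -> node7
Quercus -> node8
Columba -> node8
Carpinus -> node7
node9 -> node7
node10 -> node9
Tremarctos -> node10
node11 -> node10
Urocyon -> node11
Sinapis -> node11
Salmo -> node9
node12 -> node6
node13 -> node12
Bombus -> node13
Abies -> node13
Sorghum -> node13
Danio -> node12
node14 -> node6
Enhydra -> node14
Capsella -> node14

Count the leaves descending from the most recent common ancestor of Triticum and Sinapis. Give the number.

20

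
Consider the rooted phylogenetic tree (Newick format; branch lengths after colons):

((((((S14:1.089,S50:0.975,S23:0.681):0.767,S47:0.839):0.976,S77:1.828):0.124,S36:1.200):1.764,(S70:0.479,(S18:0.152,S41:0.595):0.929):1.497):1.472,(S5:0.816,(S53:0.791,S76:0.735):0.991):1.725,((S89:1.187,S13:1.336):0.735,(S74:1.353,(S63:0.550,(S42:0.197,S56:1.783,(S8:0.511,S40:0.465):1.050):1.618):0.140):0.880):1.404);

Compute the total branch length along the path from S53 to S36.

7.943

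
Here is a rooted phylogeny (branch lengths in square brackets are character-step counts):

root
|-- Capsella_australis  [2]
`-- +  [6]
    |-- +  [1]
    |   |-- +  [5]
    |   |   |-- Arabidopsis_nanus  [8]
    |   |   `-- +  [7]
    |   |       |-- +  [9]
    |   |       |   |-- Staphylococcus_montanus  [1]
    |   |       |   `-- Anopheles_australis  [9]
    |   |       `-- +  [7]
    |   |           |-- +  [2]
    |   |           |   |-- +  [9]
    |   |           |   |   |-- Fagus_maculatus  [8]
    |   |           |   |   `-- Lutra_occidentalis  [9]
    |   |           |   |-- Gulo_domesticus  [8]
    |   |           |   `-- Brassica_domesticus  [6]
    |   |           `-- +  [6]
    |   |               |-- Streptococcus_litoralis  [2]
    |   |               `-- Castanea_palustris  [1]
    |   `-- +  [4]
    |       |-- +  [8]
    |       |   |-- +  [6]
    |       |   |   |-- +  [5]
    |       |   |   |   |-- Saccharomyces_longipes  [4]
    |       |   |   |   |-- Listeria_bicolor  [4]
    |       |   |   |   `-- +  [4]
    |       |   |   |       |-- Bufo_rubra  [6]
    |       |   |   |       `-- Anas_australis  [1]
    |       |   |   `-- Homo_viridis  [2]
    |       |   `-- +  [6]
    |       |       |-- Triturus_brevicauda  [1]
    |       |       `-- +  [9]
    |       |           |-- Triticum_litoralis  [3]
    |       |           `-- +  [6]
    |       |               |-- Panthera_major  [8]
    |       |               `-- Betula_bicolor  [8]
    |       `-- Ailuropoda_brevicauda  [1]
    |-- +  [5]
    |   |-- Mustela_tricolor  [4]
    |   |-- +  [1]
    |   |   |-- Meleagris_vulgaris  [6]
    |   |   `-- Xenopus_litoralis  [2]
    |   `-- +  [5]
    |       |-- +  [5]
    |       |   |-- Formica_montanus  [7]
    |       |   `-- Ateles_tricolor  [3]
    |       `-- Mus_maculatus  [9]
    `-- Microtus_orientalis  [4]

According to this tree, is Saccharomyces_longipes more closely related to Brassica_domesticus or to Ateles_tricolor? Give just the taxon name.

The MRCA of Saccharomyces_longipes and Brassica_domesticus subtends ((Arabidopsis_nanus,((Staphylococcus_montanus,Anopheles_australis),(((Fagus_maculatus,Lutra_occidentalis),Gulo_domesticus,Brassica_domesticus),(Streptococcus_litoralis,Castanea_palustris)))),((((Saccharomyces_longipes,Listeria_bicolor,(Bufo_rubra,Anas_australis)),Homo_viridis),(Triturus_brevicauda,(Triticum_litoralis,(Panthera_major,Betula_bicolor)))),Ailuropoda_brevicauda)) (19 taxa).
The MRCA of Saccharomyces_longipes and Ateles_tricolor subtends (((Arabidopsis_nanus,((Staphylococcus_montanus,Anopheles_australis),(((Fagus_maculatus,Lutra_occidentalis),Gulo_domesticus,Brassica_domesticus),(Streptococcus_litoralis,Castanea_palustris)))),((((Saccharomyces_longipes,Listeria_bicolor,(Bufo_rubra,Anas_australis)),Homo_viridis),(Triturus_brevicauda,(Triticum_litoralis,(Panthera_major,Betula_bicolor)))),Ailuropoda_brevicauda)),(Mustela_tricolor,(Meleagris_vulgaris,Xenopus_litoralis),((Formica_montanus,Ateles_tricolor),Mus_maculatus)),Microtus_orientalis) (26 taxa).
The first is nested inside the second, so Saccharomyces_longipes shares a more recent common ancestor with Brassica_domesticus.

Brassica_domesticus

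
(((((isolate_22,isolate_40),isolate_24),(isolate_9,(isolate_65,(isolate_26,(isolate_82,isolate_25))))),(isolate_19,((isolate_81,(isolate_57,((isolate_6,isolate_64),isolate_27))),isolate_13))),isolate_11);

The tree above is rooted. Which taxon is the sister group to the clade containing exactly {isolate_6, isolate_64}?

The clade containing exactly {isolate_6, isolate_64} attaches to the tree at the node subtending ((isolate_6,isolate_64),isolate_27).
The other lineage descending from that same node — the sister group — is the single tip isolate_27.

isolate_27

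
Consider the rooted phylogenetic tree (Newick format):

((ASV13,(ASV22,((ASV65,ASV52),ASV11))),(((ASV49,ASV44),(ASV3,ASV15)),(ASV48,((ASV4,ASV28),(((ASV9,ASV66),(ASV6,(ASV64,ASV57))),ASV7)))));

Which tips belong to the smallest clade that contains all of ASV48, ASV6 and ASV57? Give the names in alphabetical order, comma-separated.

ASV28, ASV4, ASV48, ASV57, ASV6, ASV64, ASV66, ASV7, ASV9

Tracing ASV48: it sits inside (ASV48,((ASV4,ASV28),(((ASV9,ASV66),(ASV6,(ASV64,ASV57))),ASV7))).
Tracing ASV6: it sits inside (ASV6,(ASV64,ASV57)).
Tracing ASV57: it sits inside (ASV64,ASV57).
The smallest clade enclosing all 3 is (ASV48,((ASV4,ASV28),(((ASV9,ASV66),(ASV6,(ASV64,ASV57))),ASV7))); the answer is its 9 terminal taxa in alphabetical order.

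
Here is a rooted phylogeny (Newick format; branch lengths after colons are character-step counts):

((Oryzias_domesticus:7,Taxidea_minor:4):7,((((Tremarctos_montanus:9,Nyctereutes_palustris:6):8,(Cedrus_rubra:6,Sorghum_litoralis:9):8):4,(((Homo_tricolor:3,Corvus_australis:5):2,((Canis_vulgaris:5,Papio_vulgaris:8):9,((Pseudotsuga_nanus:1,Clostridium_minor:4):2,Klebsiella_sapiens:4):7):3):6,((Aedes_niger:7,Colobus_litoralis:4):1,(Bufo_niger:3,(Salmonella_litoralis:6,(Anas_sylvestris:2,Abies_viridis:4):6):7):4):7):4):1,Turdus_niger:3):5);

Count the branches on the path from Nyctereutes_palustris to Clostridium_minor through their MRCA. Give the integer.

9

The MRCA of Nyctereutes_palustris and Clostridium_minor is the node subtending (((Tremarctos_montanus,Nyctereutes_palustris),(Cedrus_rubra,Sorghum_litoralis)),(((Homo_tricolor,Corvus_australis),((Canis_vulgaris,Papio_vulgaris),((Pseudotsuga_nanus,Clostridium_minor),Klebsiella_sapiens))),((Aedes_niger,Colobus_litoralis),(Bufo_niger,(Salmonella_litoralis,(Anas_sylvestris,Abies_viridis)))))).
From Nyctereutes_palustris up to that node: 3 branches. From Clostridium_minor up to the same node: 6 branches. Total: 3 + 6 = 9.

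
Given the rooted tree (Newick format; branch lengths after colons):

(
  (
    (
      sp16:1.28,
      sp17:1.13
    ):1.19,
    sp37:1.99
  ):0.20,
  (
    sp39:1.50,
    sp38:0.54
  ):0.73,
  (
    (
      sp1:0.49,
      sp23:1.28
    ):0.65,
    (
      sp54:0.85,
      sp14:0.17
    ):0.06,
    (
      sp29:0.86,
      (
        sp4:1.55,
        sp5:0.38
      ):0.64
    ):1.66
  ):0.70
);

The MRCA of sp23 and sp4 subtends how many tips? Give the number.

7

The MRCA of sp23 and sp4 is the node subtending ((sp1,sp23),(sp54,sp14),(sp29,(sp4,sp5))).
That clade contains 7 terminal taxa: sp1, sp14, sp23, sp29, sp4, sp5, sp54.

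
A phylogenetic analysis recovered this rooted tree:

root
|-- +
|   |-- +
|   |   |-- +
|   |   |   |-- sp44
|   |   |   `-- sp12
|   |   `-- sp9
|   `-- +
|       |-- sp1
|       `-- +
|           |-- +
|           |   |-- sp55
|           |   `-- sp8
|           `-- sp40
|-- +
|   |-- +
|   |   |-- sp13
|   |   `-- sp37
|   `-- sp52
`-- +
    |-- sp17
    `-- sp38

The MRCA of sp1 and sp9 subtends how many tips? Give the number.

7

The MRCA of sp1 and sp9 is the node subtending (((sp44,sp12),sp9),(sp1,((sp55,sp8),sp40))).
That clade contains 7 terminal taxa: sp1, sp12, sp40, sp44, sp55, sp8, sp9.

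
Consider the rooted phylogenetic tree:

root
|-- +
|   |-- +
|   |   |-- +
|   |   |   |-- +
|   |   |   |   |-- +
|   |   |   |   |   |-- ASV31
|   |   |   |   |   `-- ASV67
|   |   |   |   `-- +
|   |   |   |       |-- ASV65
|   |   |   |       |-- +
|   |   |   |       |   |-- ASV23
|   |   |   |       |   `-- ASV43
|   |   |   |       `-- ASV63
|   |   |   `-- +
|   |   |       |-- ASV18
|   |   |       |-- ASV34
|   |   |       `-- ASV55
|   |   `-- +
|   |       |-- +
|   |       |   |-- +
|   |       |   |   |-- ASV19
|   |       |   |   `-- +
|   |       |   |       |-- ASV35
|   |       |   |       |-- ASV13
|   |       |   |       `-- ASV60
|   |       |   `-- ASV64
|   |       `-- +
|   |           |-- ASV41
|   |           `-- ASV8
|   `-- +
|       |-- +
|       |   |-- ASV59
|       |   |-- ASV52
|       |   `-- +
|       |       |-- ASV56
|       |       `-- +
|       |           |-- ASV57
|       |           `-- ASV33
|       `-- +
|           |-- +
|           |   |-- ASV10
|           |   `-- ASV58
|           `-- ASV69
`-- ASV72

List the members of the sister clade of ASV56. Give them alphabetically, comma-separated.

ASV56 attaches to the tree at the node subtending (ASV56,(ASV57,ASV33)).
The other lineage descending from that same node — the sister group — is (ASV57,ASV33); its 2 tips in alphabetical order are the answer.

ASV33, ASV57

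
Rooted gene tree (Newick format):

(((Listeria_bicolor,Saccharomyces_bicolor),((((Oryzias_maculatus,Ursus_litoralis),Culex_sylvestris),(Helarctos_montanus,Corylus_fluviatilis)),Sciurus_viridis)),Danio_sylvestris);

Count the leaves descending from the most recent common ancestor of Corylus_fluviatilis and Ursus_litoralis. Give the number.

The MRCA of Corylus_fluviatilis and Ursus_litoralis is the node subtending (((Oryzias_maculatus,Ursus_litoralis),Culex_sylvestris),(Helarctos_montanus,Corylus_fluviatilis)).
That clade contains 5 terminal taxa: Corylus_fluviatilis, Culex_sylvestris, Helarctos_montanus, Oryzias_maculatus, Ursus_litoralis.

5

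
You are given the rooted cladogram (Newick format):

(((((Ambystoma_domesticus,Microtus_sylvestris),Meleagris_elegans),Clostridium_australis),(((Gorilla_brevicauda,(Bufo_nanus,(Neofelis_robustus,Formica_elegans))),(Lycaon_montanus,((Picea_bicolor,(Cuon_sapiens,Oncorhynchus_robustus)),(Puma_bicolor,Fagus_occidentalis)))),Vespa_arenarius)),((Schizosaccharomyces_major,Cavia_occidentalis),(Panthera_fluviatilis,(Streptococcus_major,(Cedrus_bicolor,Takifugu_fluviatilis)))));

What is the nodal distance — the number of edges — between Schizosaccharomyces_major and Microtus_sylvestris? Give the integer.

The MRCA of Schizosaccharomyces_major and Microtus_sylvestris is the root of the tree.
From Schizosaccharomyces_major up to that node: 3 branches. From Microtus_sylvestris up to the same node: 5 branches. Total: 3 + 5 = 8.

8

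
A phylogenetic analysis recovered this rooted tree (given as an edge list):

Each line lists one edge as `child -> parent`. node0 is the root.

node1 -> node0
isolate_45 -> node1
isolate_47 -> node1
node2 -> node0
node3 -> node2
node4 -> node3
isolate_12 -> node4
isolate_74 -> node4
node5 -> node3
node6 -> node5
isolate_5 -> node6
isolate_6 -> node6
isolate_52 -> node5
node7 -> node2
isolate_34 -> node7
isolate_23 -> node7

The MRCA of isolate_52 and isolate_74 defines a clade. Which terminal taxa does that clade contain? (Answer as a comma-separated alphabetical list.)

isolate_12, isolate_5, isolate_52, isolate_6, isolate_74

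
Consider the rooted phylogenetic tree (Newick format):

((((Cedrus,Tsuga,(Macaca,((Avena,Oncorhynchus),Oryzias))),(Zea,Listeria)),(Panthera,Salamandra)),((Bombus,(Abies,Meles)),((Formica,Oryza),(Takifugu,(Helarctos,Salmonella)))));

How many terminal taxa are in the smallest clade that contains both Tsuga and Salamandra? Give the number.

The MRCA of Tsuga and Salamandra is the node subtending (((Cedrus,Tsuga,(Macaca,((Avena,Oncorhynchus),Oryzias))),(Zea,Listeria)),(Panthera,Salamandra)).
That clade contains 10 terminal taxa: Avena, Cedrus, Listeria, Macaca, Oncorhynchus, Oryzias, Panthera, Salamandra, Tsuga, Zea.

10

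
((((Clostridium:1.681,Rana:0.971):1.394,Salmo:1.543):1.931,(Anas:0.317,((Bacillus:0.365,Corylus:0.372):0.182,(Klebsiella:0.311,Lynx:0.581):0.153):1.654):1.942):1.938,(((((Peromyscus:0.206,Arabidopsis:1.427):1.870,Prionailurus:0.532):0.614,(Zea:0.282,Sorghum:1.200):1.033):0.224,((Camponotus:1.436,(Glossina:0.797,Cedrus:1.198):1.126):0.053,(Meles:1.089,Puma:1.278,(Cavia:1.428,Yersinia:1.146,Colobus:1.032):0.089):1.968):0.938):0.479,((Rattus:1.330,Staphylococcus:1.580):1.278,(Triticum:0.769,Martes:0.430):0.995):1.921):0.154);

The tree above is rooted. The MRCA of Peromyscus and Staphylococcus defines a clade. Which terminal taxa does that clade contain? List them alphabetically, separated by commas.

Tracing Peromyscus: it sits inside (Peromyscus,Arabidopsis).
Tracing Staphylococcus: it sits inside (Rattus,Staphylococcus).
The smallest clade enclosing both is (((((Peromyscus,Arabidopsis),Prionailurus),(Zea,Sorghum)),((Camponotus,(Glossina,Cedrus)),(Meles,Puma,(Cavia,Yersinia,Colobus)))),((Rattus,Staphylococcus),(Triticum,Martes))); the answer is its 17 terminal taxa in alphabetical order.

Arabidopsis, Camponotus, Cavia, Cedrus, Colobus, Glossina, Martes, Meles, Peromyscus, Prionailurus, Puma, Rattus, Sorghum, Staphylococcus, Triticum, Yersinia, Zea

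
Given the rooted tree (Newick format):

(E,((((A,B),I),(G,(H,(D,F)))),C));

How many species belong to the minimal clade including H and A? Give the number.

7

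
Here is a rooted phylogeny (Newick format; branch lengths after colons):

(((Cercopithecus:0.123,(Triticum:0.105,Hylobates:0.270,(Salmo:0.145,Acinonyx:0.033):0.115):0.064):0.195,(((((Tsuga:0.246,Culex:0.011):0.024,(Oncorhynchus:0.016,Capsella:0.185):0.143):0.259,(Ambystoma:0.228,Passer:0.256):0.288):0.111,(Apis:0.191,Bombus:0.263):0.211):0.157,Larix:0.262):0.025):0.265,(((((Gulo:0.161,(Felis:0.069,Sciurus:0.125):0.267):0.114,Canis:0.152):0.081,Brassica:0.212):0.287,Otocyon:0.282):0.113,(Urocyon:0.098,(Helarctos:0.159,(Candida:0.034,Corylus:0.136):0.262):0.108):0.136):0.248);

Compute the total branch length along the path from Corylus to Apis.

1.739

The path runs Corylus → … → MRCA → … → Apis; the MRCA is the root of the tree.
Branch lengths along that path: 0.136 + 0.262 + 0.108 + 0.136 + 0.248 + 0.265 + 0.025 + 0.157 + 0.211 + 0.191 = 1.739.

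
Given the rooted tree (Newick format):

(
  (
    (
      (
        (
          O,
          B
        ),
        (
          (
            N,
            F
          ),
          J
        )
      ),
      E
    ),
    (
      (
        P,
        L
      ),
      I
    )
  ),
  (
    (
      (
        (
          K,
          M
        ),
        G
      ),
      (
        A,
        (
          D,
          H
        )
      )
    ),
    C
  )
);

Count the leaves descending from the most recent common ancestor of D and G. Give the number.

The MRCA of D and G is the node subtending (((K,M),G),(A,(D,H))).
That clade contains 6 terminal taxa: A, D, G, H, K, M.

6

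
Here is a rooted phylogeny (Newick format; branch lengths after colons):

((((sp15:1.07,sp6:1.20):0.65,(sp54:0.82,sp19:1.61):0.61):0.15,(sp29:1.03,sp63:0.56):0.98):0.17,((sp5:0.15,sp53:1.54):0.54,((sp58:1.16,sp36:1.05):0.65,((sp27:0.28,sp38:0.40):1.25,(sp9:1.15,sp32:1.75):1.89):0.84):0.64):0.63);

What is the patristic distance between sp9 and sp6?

7.32

The path runs sp9 → … → MRCA → … → sp6; the MRCA is the root of the tree.
Branch lengths along that path: 1.15 + 1.89 + 0.84 + 0.64 + 0.63 + 0.17 + 0.15 + 0.65 + 1.20 = 7.32.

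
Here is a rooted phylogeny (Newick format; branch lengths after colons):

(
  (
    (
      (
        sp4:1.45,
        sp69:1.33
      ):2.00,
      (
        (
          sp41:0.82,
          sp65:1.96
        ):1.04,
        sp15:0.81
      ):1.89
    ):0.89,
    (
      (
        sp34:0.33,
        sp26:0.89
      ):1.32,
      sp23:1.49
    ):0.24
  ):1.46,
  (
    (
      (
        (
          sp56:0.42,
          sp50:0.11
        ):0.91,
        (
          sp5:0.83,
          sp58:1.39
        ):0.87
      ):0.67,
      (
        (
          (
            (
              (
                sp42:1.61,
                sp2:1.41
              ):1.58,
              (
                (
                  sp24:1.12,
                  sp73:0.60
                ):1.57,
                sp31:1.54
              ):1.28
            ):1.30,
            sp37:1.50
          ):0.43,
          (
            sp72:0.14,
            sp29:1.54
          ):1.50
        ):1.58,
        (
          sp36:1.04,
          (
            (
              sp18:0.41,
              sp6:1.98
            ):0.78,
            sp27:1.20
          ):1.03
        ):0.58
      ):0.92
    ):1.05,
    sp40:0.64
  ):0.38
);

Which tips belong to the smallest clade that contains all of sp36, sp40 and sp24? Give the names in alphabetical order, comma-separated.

sp18, sp2, sp24, sp27, sp29, sp31, sp36, sp37, sp40, sp42, sp5, sp50, sp56, sp58, sp6, sp72, sp73

Tracing sp36: it sits inside (sp36,((sp18,sp6),sp27)).
Tracing sp40: it sits inside ((((sp56,sp50),(sp5,sp58)),(((((sp42,sp2),((sp24,sp73),sp31)),sp37),(sp72,sp29)),(sp36,((sp18,sp6),sp27)))),sp40).
Tracing sp24: it sits inside (sp24,sp73).
The smallest clade enclosing all 3 is ((((sp56,sp50),(sp5,sp58)),(((((sp42,sp2),((sp24,sp73),sp31)),sp37),(sp72,sp29)),(sp36,((sp18,sp6),sp27)))),sp40); the answer is its 17 terminal taxa in alphabetical order.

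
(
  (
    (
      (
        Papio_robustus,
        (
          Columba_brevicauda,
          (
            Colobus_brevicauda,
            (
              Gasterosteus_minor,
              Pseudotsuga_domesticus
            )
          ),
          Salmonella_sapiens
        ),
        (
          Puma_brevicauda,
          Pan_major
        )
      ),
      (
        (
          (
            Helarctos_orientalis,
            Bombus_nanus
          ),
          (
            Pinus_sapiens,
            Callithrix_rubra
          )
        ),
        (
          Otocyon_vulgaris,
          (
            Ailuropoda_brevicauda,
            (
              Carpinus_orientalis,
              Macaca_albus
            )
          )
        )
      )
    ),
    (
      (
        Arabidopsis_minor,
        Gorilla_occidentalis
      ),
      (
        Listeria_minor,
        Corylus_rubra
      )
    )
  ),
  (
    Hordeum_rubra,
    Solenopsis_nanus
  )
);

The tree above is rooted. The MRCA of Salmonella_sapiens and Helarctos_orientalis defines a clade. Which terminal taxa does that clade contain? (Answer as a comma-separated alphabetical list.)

Ailuropoda_brevicauda, Bombus_nanus, Callithrix_rubra, Carpinus_orientalis, Colobus_brevicauda, Columba_brevicauda, Gasterosteus_minor, Helarctos_orientalis, Macaca_albus, Otocyon_vulgaris, Pan_major, Papio_robustus, Pinus_sapiens, Pseudotsuga_domesticus, Puma_brevicauda, Salmonella_sapiens

Tracing Salmonella_sapiens: it sits inside (Columba_brevicauda,(Colobus_brevicauda,(Gasterosteus_minor,Pseudotsuga_domesticus)),Salmonella_sapiens).
Tracing Helarctos_orientalis: it sits inside (Helarctos_orientalis,Bombus_nanus).
The smallest clade enclosing both is ((Papio_robustus,(Columba_brevicauda,(Colobus_brevicauda,(Gasterosteus_minor,Pseudotsuga_domesticus)),Salmonella_sapiens),(Puma_brevicauda,Pan_major)),(((Helarctos_orientalis,Bombus_nanus),(Pinus_sapiens,Callithrix_rubra)),(Otocyon_vulgaris,(Ailuropoda_brevicauda,(Carpinus_orientalis,Macaca_albus))))); the answer is its 16 terminal taxa in alphabetical order.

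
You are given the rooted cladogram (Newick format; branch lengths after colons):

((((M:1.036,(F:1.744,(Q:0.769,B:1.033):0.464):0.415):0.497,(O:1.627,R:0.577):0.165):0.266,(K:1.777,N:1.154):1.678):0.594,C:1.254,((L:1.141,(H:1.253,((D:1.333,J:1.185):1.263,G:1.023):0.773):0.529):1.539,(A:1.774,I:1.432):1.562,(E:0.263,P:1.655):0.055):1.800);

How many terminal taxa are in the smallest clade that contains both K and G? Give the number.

18

The MRCA of K and G is the root, so the clade is the entire tree.
That clade contains 18 terminal taxa: A, B, C, D, E, F, G, H, I, J, K, L, M, N, O, P, Q, R.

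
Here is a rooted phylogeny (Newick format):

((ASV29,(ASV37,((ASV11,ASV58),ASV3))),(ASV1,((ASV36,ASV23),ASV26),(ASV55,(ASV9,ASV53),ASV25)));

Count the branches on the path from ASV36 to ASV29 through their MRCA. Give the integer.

The MRCA of ASV36 and ASV29 is the root of the tree.
From ASV36 up to that node: 4 branches. From ASV29 up to the same node: 2 branches. Total: 4 + 2 = 6.

6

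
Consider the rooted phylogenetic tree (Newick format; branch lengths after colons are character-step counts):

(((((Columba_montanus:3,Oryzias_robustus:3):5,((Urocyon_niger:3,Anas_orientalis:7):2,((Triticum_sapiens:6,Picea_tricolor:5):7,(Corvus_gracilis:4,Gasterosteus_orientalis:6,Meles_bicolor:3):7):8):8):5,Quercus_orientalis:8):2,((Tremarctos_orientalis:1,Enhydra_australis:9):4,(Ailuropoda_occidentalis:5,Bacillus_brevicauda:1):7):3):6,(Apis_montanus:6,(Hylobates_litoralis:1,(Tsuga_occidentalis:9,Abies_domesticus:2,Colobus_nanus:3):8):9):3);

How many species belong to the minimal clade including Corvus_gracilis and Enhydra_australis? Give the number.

14

The MRCA of Corvus_gracilis and Enhydra_australis is the node subtending ((((Columba_montanus,Oryzias_robustus),((Urocyon_niger,Anas_orientalis),((Triticum_sapiens,Picea_tricolor),(Corvus_gracilis,Gasterosteus_orientalis,Meles_bicolor)))),Quercus_orientalis),((Tremarctos_orientalis,Enhydra_australis),(Ailuropoda_occidentalis,Bacillus_brevicauda))).
That clade contains 14 terminal taxa: Ailuropoda_occidentalis, Anas_orientalis, Bacillus_brevicauda, Columba_montanus, Corvus_gracilis, Enhydra_australis, Gasterosteus_orientalis, Meles_bicolor, Oryzias_robustus, Picea_tricolor, Quercus_orientalis, Tremarctos_orientalis, Triticum_sapiens, Urocyon_niger.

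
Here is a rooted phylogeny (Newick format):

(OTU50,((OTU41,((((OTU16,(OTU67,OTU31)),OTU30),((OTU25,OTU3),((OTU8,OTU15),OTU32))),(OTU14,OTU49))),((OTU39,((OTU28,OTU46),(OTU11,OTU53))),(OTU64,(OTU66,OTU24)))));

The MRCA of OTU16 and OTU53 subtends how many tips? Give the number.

20

The MRCA of OTU16 and OTU53 is the node subtending ((OTU41,((((OTU16,(OTU67,OTU31)),OTU30),((OTU25,OTU3),((OTU8,OTU15),OTU32))),(OTU14,OTU49))),((OTU39,((OTU28,OTU46),(OTU11,OTU53))),(OTU64,(OTU66,OTU24)))).
That clade contains 20 terminal taxa: OTU11, OTU14, OTU15, OTU16, OTU24, OTU25, OTU28, OTU3, OTU30, OTU31, OTU32, OTU39, OTU41, OTU46, OTU49, OTU53, OTU64, OTU66, OTU67, OTU8.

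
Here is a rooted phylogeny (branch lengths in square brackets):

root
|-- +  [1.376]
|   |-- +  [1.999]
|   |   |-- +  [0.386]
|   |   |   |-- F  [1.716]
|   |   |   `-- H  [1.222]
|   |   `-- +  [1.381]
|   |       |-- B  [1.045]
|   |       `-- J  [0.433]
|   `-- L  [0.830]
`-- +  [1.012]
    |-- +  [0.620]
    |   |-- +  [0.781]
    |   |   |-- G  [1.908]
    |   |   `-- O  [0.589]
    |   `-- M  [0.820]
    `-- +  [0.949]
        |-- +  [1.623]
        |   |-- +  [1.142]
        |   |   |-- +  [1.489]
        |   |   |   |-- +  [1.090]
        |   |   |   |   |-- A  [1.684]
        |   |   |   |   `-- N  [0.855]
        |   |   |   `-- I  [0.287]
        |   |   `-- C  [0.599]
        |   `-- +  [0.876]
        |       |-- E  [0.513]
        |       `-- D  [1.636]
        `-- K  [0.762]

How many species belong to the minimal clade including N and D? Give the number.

6

The MRCA of N and D is the node subtending ((((A,N),I),C),(E,D)).
That clade contains 6 terminal taxa: A, C, D, E, I, N.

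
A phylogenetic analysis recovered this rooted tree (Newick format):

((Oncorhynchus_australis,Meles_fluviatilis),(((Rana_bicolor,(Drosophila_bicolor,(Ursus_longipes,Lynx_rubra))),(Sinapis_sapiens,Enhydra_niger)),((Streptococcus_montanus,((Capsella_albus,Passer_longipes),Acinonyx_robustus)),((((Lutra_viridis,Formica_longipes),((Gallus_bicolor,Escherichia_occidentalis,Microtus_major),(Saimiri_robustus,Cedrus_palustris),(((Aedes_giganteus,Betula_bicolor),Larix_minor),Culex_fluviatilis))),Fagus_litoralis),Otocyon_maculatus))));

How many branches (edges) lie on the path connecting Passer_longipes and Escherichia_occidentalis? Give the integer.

10

The MRCA of Passer_longipes and Escherichia_occidentalis is the node subtending ((Streptococcus_montanus,((Capsella_albus,Passer_longipes),Acinonyx_robustus)),((((Lutra_viridis,Formica_longipes),((Gallus_bicolor,Escherichia_occidentalis,Microtus_major),(Saimiri_robustus,Cedrus_palustris),(((Aedes_giganteus,Betula_bicolor),Larix_minor),Culex_fluviatilis))),Fagus_litoralis),Otocyon_maculatus)).
From Passer_longipes up to that node: 4 branches. From Escherichia_occidentalis up to the same node: 6 branches. Total: 4 + 6 = 10.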